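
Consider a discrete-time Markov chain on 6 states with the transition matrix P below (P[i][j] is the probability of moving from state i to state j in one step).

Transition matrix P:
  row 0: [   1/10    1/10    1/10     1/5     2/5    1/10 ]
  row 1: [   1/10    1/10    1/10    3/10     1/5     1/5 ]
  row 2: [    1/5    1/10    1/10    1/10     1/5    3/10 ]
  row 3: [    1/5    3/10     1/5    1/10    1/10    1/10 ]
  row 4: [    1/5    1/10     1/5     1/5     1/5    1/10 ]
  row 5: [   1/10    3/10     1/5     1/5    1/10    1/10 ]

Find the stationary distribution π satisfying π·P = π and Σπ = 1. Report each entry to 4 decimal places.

π = [0.1533, 0.1660, 0.1528, 0.1830, 0.1977, 0.1472]

Balance equations π_j = Σ_i π_i·P[i][j]:
  π_0 = 1/10·π_0 + 1/10·π_1 + 1/5·π_2 + 1/5·π_3 + 1/5·π_4 + 1/10·π_5
  π_1 = 1/10·π_0 + 1/10·π_1 + 1/10·π_2 + 3/10·π_3 + 1/10·π_4 + 3/10·π_5
  π_2 = 1/10·π_0 + 1/10·π_1 + 1/10·π_2 + 1/5·π_3 + 1/5·π_4 + 1/5·π_5
  π_3 = 1/5·π_0 + 3/10·π_1 + 1/10·π_2 + 1/10·π_3 + 1/5·π_4 + 1/5·π_5
  π_4 = 2/5·π_0 + 1/5·π_1 + 1/5·π_2 + 1/10·π_3 + 1/5·π_4 + 1/10·π_5
  normalize: π_0 + π_1 + π_2 + π_3 + π_4 + π_5 = 1
Solving the linear system gives exactly π = [165/1076, 5315/32011, 19563/128044, 23435/128044, 6327/32011, 18843/128044].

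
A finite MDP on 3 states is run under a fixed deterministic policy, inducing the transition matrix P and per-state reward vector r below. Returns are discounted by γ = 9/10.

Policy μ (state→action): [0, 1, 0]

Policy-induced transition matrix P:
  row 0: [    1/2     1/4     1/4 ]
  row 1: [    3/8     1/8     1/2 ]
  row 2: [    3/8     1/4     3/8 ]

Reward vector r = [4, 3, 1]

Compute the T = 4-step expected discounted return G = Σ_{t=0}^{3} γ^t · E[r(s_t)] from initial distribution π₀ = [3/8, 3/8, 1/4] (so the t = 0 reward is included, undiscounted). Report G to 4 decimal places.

t=0: π = [0.3750, 0.3750, 0.2500], E[r] = 2.8750, γ^t·E[r] = 2.875000, running G = 2.875000
t=1: π = [0.4219, 0.2031, 0.3750], E[r] = 2.6719, γ^t·E[r] = 2.404688, running G = 5.279688
t=2: π = [0.4277, 0.2246, 0.3477], E[r] = 2.7324, γ^t·E[r] = 2.213262, running G = 7.492949
t=3: π = [0.4285, 0.2219, 0.3496], E[r] = 2.7292, γ^t·E[r] = 1.989622, running G = 9.482571

G = 9.4826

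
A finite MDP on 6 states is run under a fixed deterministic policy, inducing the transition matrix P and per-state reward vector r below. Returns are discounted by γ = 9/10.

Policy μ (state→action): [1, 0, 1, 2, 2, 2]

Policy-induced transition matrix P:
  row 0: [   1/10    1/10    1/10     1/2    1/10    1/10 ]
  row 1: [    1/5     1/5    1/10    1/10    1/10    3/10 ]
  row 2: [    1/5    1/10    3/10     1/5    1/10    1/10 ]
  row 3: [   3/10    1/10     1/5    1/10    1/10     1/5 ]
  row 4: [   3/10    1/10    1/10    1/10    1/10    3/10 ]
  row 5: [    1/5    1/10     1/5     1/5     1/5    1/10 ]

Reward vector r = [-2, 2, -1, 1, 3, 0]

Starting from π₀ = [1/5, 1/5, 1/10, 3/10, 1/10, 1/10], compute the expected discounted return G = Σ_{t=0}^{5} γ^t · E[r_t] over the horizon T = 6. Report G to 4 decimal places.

t=0: π = [0.2000, 0.2000, 0.1000, 0.3000, 0.1000, 0.1000], E[r] = 0.5000, γ^t·E[r] = 0.500000, running G = 0.500000
t=1: π = [0.2200, 0.1200, 0.1600, 0.2000, 0.1100, 0.1900], E[r] = 0.1700, γ^t·E[r] = 0.153000, running G = 0.653000
t=2: π = [0.2090, 0.1120, 0.1710, 0.2230, 0.1190, 0.1660], E[r] = 0.2150, γ^t·E[r] = 0.174150, running G = 0.827150
t=3: π = [0.2133, 0.1112, 0.1731, 0.2173, 0.1166, 0.1685], E[r] = 0.1898, γ^t·E[r] = 0.138364, running G = 0.965514
t=4: π = [0.2121, 0.1111, 0.1732, 0.2195, 0.1169, 0.1673], E[r] = 0.1950, γ^t·E[r] = 0.127907, running G = 1.093421
t=5: π = [0.2124, 0.1111, 0.1733, 0.2189, 0.1167, 0.1675], E[r] = 0.1931, γ^t·E[r] = 0.114031, running G = 1.207452

G = 1.2075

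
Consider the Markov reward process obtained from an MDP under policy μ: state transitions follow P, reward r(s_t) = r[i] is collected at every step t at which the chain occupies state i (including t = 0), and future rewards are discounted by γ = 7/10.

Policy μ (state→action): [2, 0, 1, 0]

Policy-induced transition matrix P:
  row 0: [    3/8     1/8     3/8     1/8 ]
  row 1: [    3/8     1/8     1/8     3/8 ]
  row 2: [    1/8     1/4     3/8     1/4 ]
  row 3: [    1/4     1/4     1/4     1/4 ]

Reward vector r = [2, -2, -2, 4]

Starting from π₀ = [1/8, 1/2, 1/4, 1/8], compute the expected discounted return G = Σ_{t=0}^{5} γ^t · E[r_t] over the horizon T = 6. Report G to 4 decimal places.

t=0: π = [0.1250, 0.5000, 0.2500, 0.1250], E[r] = -0.7500, γ^t·E[r] = -0.750000, running G = -0.750000
t=1: π = [0.2969, 0.1719, 0.2344, 0.2969], E[r] = 0.9688, γ^t·E[r] = 0.678125, running G = -0.071875
t=2: π = [0.2793, 0.1914, 0.2949, 0.2344], E[r] = 0.5234, γ^t·E[r] = 0.256484, running G = 0.184609
t=3: π = [0.2720, 0.1912, 0.2979, 0.2390], E[r] = 0.5220, γ^t·E[r] = 0.179037, running G = 0.363646
t=4: π = [0.2707, 0.1921, 0.2973, 0.2399], E[r] = 0.5220, γ^t·E[r] = 0.125340, running G = 0.488986
t=5: π = [0.2707, 0.1922, 0.2970, 0.2402], E[r] = 0.5238, γ^t·E[r] = 0.088036, running G = 0.577022

G = 0.5770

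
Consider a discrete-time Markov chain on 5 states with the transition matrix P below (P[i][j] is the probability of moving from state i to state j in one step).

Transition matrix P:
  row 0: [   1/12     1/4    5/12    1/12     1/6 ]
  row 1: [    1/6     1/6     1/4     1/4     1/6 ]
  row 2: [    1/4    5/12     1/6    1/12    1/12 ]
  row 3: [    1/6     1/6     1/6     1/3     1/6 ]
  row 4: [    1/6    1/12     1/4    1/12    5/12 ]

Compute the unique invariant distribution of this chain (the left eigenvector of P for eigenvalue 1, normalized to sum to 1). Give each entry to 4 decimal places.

π = [0.1727, 0.2260, 0.2449, 0.1613, 0.1950]

Balance equations π_j = Σ_i π_i·P[i][j]:
  π_0 = 1/12·π_0 + 1/6·π_1 + 1/4·π_2 + 1/6·π_3 + 1/6·π_4
  π_1 = 1/4·π_0 + 1/6·π_1 + 5/12·π_2 + 1/6·π_3 + 1/12·π_4
  π_2 = 5/12·π_0 + 1/4·π_1 + 1/6·π_2 + 1/6·π_3 + 1/4·π_4
  π_3 = 1/12·π_0 + 1/4·π_1 + 1/12·π_2 + 1/3·π_3 + 1/12·π_4
  normalize: π_0 + π_1 + π_2 + π_3 + π_4 = 1
Solving the linear system gives exactly π = [2816/16307, 3686/16307, 3994/16307, 2631/16307, 3180/16307].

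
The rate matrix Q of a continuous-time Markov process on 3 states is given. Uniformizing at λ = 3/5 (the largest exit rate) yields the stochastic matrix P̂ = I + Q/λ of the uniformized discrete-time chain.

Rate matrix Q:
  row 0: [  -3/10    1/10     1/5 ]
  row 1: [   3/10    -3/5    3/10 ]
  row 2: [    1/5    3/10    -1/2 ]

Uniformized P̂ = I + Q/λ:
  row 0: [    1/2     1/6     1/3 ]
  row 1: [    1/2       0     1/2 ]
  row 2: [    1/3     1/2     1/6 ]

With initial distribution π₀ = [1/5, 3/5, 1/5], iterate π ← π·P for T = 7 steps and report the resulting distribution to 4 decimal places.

π = [0.4469, 0.2336, 0.3195]

t=0: π = [0.2000, 0.6000, 0.2000]
t=1: π = [0.4667, 0.1333, 0.4000]
t=2: π = [0.4333, 0.2778, 0.2889]
t=3: π = [0.4519, 0.2167, 0.3315]
t=4: π = [0.4448, 0.2410, 0.3142]
t=5: π = [0.4476, 0.2312, 0.3211]
t=6: π = [0.4465, 0.2352, 0.3183]
t=7: π = [0.4469, 0.2336, 0.3195]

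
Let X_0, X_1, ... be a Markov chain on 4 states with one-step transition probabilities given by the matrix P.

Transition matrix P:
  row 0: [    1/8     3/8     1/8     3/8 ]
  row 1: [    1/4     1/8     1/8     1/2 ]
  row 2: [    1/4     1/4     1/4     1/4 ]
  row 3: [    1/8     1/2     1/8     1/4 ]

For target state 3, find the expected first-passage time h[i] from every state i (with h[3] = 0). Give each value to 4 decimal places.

h = [2.5455, 2.2909, 2.9455, 0.0000]

First-step conditioning: h[3] = 0; for i ≠ 3, h[i] = 1 + Σ_k P[i][k]·h[k].
  h[0] = 1 + 1/8·h[0] + 3/8·h[1] + 1/8·h[2]
  h[1] = 1 + 1/4·h[0] + 1/8·h[1] + 1/8·h[2]
  h[2] = 1 + 1/4·h[0] + 1/4·h[1] + 1/4·h[2]
Solving the 3×3 linear system over states ≠ 3 gives exactly h = [28/11, 126/55, 162/55, 0] (h[3] = 0 is the target).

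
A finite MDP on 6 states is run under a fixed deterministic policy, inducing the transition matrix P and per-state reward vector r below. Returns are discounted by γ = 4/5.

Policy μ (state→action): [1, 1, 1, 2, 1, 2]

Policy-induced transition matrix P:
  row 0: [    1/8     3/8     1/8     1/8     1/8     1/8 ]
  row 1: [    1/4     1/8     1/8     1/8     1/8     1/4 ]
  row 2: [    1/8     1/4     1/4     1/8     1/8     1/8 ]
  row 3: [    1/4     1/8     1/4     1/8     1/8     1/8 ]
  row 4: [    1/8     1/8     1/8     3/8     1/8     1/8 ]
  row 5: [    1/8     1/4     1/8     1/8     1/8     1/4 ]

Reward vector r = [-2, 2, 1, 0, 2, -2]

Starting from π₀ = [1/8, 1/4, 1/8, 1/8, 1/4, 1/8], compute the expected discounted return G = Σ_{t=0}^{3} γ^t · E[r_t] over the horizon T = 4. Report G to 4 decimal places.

t=0: π = [0.1250, 0.2500, 0.1250, 0.1250, 0.2500, 0.1250], E[r] = 0.6250, γ^t·E[r] = 0.625000, running G = 0.625000
t=1: π = [0.1719, 0.1875, 0.1563, 0.1875, 0.1250, 0.1719], E[r] = 0.0938, γ^t·E[r] = 0.075000, running G = 0.700000
t=2: π = [0.1719, 0.2090, 0.1680, 0.1563, 0.1250, 0.1699], E[r] = 0.1523, γ^t·E[r] = 0.097500, running G = 0.797500
t=3: π = [0.1707, 0.2102, 0.1655, 0.1563, 0.1250, 0.1724], E[r] = 0.1499, γ^t·E[r] = 0.076750, running G = 0.874250

G = 0.8743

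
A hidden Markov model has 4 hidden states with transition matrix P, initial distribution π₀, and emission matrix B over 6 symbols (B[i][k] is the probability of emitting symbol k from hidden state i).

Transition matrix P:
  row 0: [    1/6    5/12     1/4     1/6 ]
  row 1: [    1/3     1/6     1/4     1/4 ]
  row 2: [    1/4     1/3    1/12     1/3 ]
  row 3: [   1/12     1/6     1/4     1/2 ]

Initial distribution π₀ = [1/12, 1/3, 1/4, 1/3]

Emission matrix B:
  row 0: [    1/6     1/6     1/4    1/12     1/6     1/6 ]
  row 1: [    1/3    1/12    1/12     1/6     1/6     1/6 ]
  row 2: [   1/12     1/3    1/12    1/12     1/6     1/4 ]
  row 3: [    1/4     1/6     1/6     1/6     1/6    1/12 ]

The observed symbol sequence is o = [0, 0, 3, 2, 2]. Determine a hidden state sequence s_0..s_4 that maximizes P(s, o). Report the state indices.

path = [3, 3, 3, 3, 3]

t=0: δ = [1.389e-02, 1.111e-01, 2.083e-02, 8.333e-02]  (obs o_0=0)
t=1: δ = [6.173e-03, 6.173e-03, 2.315e-03, 1.042e-02]  ψ = [1, 1, 1, 3]  (obs o_1=0)
t=2: δ = [1.715e-04, 4.287e-04, 2.170e-04, 8.681e-04]  ψ = [1, 0, 3, 3]  (obs o_2=3)
t=3: δ = [3.572e-05, 1.206e-05, 1.808e-05, 7.234e-05]  ψ = [1, 3, 3, 3]  (obs o_3=2)
t=4: δ = [1.507e-06, 1.240e-06, 1.507e-06, 6.028e-06]  ψ = [3, 0, 3, 3]  (obs o_4=2)
backtrack: best end state = 3; path = [3, 3, 3, 3, 3]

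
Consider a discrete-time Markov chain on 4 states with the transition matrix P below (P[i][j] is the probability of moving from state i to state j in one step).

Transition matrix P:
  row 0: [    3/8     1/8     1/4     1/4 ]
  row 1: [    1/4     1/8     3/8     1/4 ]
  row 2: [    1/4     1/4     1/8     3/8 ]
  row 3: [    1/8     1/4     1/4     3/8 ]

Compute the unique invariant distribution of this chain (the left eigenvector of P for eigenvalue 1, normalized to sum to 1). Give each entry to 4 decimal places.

π = [0.2399, 0.1956, 0.2440, 0.3206]

Balance equations π_j = Σ_i π_i·P[i][j]:
  π_0 = 3/8·π_0 + 1/4·π_1 + 1/4·π_2 + 1/8·π_3
  π_1 = 1/8·π_0 + 1/8·π_1 + 1/4·π_2 + 1/4·π_3
  π_2 = 1/4·π_0 + 3/8·π_1 + 1/8·π_2 + 1/4·π_3
  normalize: π_0 + π_1 + π_2 + π_3 = 1
Solving the linear system gives exactly π = [119/496, 97/496, 121/496, 159/496].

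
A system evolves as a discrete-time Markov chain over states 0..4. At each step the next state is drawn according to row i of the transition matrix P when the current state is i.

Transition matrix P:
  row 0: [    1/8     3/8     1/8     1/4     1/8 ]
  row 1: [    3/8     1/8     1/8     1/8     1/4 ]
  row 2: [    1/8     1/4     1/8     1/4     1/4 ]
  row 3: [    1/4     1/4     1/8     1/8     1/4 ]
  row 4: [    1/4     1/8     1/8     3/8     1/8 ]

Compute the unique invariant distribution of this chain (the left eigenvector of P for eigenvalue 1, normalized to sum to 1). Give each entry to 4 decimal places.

π = [0.2335, 0.2264, 0.1250, 0.2189, 0.1963]

Balance equations π_j = Σ_i π_i·P[i][j]:
  π_0 = 1/8·π_0 + 3/8·π_1 + 1/8·π_2 + 1/4·π_3 + 1/4·π_4
  π_1 = 3/8·π_0 + 1/8·π_1 + 1/4·π_2 + 1/4·π_3 + 1/8·π_4
  π_2 = 1/8·π_0 + 1/8·π_1 + 1/8·π_2 + 1/8·π_3 + 1/8·π_4
  π_3 = 1/4·π_0 + 1/8·π_1 + 1/4·π_2 + 1/8·π_3 + 3/8·π_4
  normalize: π_0 + π_1 + π_2 + π_3 + π_4 = 1
Solving the linear system gives exactly π = [1343/5752, 651/2876, 1/8, 1259/5752, 1129/5752].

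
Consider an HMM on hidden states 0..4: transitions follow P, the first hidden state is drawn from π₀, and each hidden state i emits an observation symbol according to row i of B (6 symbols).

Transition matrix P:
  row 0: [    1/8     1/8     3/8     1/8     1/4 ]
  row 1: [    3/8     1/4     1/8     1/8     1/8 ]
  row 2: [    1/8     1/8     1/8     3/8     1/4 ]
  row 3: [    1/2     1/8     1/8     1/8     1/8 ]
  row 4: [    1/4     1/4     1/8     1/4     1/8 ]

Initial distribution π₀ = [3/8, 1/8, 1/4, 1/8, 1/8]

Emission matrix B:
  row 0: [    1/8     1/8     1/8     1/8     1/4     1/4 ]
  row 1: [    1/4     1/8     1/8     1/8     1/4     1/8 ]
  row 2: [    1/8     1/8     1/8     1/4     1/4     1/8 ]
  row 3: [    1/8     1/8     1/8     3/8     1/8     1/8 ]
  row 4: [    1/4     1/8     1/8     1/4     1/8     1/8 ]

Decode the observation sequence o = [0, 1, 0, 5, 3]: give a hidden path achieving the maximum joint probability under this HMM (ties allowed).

path = [0, 2, 3, 0, 2]

t=0: δ = [4.688e-02, 3.125e-02, 3.125e-02, 1.562e-02, 3.125e-02]  (obs o_0=0)
t=1: δ = [1.465e-03, 9.766e-04, 2.197e-03, 1.465e-03, 1.465e-03]  ψ = [1, 1, 0, 2, 0]  (obs o_1=1)
t=2: δ = [9.155e-05, 9.155e-05, 6.866e-05, 1.030e-04, 1.373e-04]  ψ = [3, 4, 0, 2, 2]  (obs o_2=0)
t=3: δ = [1.287e-05, 4.292e-06, 4.292e-06, 4.292e-06, 2.861e-06]  ψ = [3, 4, 0, 4, 0]  (obs o_3=5)
t=4: δ = [2.682e-07, 2.012e-07, 1.207e-06, 6.035e-07, 8.047e-07]  ψ = [3, 0, 0, 0, 0]  (obs o_4=3)
backtrack: best end state = 2; path = [0, 2, 3, 0, 2]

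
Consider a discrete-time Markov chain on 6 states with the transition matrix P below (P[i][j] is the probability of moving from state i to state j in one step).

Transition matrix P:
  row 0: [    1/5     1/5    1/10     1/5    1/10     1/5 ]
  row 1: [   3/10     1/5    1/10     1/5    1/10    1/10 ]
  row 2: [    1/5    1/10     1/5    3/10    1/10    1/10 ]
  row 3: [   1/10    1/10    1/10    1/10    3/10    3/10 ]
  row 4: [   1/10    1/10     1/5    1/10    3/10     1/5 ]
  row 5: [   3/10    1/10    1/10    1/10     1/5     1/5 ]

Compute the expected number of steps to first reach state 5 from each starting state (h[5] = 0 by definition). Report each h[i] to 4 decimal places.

h = [5.2742, 5.8016, 5.7441, 4.7572, 5.3316, 0.0000]

First-step conditioning: h[5] = 0; for i ≠ 5, h[i] = 1 + Σ_k P[i][k]·h[k].
  h[0] = 1 + 1/5·h[0] + 1/5·h[1] + 1/10·h[2] + 1/5·h[3] + 1/10·h[4]
  h[1] = 1 + 3/10·h[0] + 1/5·h[1] + 1/10·h[2] + 1/5·h[3] + 1/10·h[4]
  h[2] = 1 + 1/5·h[0] + 1/10·h[1] + 1/5·h[2] + 3/10·h[3] + 1/10·h[4]
  h[3] = 1 + 1/10·h[0] + 1/10·h[1] + 1/10·h[2] + 1/10·h[3] + 3/10·h[4]
  h[4] = 1 + 1/10·h[0] + 1/10·h[1] + 1/5·h[2] + 1/10·h[3] + 3/10·h[4]
Solving the 5×5 linear system over states ≠ 5 gives exactly h = [2020/383, 2222/383, 2200/383, 1822/383, 2042/383, 0] (h[5] = 0 is the target).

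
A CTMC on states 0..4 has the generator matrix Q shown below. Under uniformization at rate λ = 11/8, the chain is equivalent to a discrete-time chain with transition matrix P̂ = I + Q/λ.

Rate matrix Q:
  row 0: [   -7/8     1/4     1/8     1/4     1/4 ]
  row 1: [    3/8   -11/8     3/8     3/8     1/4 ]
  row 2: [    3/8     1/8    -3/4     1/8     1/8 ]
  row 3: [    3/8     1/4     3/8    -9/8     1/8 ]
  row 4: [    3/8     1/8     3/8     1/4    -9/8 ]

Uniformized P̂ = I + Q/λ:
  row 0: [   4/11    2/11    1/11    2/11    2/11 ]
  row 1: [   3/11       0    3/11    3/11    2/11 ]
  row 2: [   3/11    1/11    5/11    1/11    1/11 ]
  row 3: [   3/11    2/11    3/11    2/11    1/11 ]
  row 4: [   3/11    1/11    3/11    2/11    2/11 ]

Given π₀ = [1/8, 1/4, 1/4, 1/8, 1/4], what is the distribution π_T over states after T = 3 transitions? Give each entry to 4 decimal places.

t=0: π = [0.1250, 0.2500, 0.2500, 0.1250, 0.2500]
t=1: π = [0.2841, 0.0909, 0.2955, 0.1818, 0.1477]
t=2: π = [0.2986, 0.1250, 0.2748, 0.1632, 0.1384]
t=3: π = [0.2999, 0.1215, 0.2684, 0.1682, 0.1420]

π = [0.2999, 0.1215, 0.2684, 0.1682, 0.1420]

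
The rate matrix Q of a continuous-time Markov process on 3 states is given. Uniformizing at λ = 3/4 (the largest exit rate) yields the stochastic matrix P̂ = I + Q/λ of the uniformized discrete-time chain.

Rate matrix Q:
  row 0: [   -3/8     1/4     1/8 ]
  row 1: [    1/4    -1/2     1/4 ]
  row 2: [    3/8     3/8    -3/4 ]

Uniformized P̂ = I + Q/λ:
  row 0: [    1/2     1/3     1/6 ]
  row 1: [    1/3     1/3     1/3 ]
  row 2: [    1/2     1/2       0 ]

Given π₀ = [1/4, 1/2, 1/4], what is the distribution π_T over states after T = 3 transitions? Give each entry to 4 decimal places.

t=0: π = [0.2500, 0.5000, 0.2500]
t=1: π = [0.4167, 0.3750, 0.2083]
t=2: π = [0.4375, 0.3681, 0.1944]
t=3: π = [0.4387, 0.3657, 0.1956]

π = [0.4387, 0.3657, 0.1956]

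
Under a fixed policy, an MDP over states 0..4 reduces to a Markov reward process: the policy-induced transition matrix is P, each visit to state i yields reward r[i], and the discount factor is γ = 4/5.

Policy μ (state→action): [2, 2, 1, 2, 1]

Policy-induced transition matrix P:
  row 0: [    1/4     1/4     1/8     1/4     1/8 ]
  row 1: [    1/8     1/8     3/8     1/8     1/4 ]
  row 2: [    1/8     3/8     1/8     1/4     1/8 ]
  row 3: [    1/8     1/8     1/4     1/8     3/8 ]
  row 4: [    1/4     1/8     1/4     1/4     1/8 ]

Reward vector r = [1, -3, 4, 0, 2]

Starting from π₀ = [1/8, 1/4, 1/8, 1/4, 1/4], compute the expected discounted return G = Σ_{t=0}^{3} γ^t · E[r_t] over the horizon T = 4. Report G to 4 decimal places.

t=0: π = [0.1250, 0.2500, 0.1250, 0.2500, 0.2500], E[r] = 0.3750, γ^t·E[r] = 0.375000, running G = 0.375000
t=1: π = [0.1719, 0.1719, 0.2500, 0.1875, 0.2188], E[r] = 1.0938, γ^t·E[r] = 0.875000, running G = 1.250000
t=2: π = [0.1738, 0.2090, 0.2188, 0.2051, 0.1934], E[r] = 0.8086, γ^t·E[r] = 0.517500, running G = 1.767500
t=3: π = [0.1709, 0.2014, 0.2271, 0.1982, 0.2024], E[r] = 0.8796, γ^t·E[r] = 0.450375, running G = 2.217875

G = 2.2179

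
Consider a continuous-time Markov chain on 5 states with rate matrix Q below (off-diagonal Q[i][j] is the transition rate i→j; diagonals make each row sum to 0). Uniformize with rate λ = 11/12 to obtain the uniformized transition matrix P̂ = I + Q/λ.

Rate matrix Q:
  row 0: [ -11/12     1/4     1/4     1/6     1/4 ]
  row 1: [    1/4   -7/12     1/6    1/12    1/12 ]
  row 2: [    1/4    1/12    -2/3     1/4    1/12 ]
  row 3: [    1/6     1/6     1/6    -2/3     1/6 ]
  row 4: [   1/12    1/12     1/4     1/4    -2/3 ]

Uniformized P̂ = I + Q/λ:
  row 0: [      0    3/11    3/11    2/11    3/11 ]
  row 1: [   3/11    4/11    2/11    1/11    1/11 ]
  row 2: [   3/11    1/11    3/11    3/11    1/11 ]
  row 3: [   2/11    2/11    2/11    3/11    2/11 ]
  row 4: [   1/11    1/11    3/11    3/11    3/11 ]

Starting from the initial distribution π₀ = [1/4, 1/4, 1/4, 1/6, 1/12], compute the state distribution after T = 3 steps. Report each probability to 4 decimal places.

π = [0.1737, 0.1975, 0.2347, 0.2201, 0.1739]

t=0: π = [0.2500, 0.2500, 0.2500, 0.1667, 0.0833]
t=1: π = [0.1742, 0.2197, 0.2348, 0.2045, 0.1667]
t=2: π = [0.1763, 0.2011, 0.2342, 0.2169, 0.1715]
t=3: π = [0.1737, 0.1975, 0.2347, 0.2201, 0.1739]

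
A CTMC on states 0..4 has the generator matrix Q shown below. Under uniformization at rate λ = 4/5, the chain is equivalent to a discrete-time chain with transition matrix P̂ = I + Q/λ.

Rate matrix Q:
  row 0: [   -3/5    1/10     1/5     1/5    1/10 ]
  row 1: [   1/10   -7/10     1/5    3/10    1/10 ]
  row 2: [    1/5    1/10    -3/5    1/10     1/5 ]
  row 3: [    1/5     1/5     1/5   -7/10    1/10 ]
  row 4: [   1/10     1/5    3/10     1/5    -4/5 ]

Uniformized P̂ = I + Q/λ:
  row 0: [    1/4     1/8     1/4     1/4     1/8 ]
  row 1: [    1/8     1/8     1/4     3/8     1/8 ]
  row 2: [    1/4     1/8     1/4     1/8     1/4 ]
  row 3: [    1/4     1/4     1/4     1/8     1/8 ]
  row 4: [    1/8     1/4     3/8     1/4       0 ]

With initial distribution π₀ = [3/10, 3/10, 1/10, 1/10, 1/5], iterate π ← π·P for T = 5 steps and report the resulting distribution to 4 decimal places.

π = [0.2112, 0.1690, 0.2676, 0.2113, 0.1408]

t=0: π = [0.3000, 0.3000, 0.1000, 0.1000, 0.2000]
t=1: π = [0.1875, 0.1625, 0.2750, 0.2625, 0.1125]
t=2: π = [0.2156, 0.1719, 0.2641, 0.2031, 0.1453]
t=3: π = [0.2104, 0.1686, 0.2682, 0.2131, 0.1398]
t=4: π = [0.2115, 0.1691, 0.2675, 0.2109, 0.1410]
t=5: π = [0.2112, 0.1690, 0.2676, 0.2113, 0.1408]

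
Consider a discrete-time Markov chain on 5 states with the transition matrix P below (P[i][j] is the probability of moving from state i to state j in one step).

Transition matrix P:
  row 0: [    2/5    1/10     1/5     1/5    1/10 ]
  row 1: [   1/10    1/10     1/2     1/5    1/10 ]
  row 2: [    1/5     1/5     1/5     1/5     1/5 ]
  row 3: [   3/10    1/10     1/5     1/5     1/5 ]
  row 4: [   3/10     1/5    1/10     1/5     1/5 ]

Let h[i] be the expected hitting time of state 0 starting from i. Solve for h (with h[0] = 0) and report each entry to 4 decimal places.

First-step conditioning: h[0] = 0; for i ≠ 0, h[i] = 1 + Σ_k P[i][k]·h[k].
  h[1] = 1 + 1/10·h[1] + 1/2·h[2] + 1/5·h[3] + 1/10·h[4]
  h[2] = 1 + 1/5·h[1] + 1/5·h[2] + 1/5·h[3] + 1/5·h[4]
  h[3] = 1 + 1/10·h[1] + 1/5·h[2] + 1/5·h[3] + 1/5·h[4]
  h[4] = 1 + 1/5·h[1] + 1/10·h[2] + 1/5·h[3] + 1/5·h[4]
Solving the 4×4 linear system over states ≠ 0 gives exactly h = [0, 550/111, 500/111, 445/111, 150/37] (h[0] = 0 is the target).

h = [0.0000, 4.9550, 4.5045, 4.0090, 4.0541]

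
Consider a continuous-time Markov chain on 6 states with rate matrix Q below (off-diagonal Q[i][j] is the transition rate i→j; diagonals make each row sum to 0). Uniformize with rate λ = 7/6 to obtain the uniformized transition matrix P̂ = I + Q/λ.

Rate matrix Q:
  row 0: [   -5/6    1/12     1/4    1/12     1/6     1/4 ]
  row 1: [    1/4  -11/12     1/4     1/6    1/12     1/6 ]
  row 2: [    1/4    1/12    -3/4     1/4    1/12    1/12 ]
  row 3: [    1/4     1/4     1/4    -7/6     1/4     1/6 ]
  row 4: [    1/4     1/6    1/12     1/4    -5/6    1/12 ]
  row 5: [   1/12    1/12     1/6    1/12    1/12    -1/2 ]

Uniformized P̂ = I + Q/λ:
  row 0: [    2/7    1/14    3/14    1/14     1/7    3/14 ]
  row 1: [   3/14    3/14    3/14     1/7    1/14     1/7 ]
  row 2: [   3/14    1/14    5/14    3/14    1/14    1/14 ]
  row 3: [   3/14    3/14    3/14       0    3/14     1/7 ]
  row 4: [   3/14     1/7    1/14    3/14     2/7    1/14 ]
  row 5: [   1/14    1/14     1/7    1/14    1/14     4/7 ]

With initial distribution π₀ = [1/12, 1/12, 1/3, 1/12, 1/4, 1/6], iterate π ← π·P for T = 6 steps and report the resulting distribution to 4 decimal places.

π = [0.1954, 0.1142, 0.2091, 0.1196, 0.1306, 0.2312]

t=0: π = [0.0833, 0.0833, 0.3333, 0.0833, 0.2500, 0.1667]
t=1: π = [0.1964, 0.1131, 0.2143, 0.1548, 0.1429, 0.1786]
t=2: π = [0.2028, 0.1199, 0.2117, 0.1195, 0.1382, 0.2079]
t=3: π = [0.1991, 0.1155, 0.2099, 0.1214, 0.1326, 0.2215]
t=4: π = [0.1969, 0.1147, 0.2095, 0.1199, 0.1314, 0.2275]
t=5: π = [0.1958, 0.1143, 0.2092, 0.1198, 0.1308, 0.2301]
t=6: π = [0.1954, 0.1142, 0.2091, 0.1196, 0.1306, 0.2312]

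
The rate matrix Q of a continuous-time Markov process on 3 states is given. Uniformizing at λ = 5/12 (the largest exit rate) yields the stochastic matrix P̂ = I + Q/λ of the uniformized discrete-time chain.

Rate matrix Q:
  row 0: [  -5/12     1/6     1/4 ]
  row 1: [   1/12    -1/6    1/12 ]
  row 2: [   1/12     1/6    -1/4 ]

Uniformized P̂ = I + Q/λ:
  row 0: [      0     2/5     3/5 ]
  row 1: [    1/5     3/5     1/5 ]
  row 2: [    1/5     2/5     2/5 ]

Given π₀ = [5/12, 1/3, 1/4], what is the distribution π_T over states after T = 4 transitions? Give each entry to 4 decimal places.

π = [0.1671, 0.4997, 0.3332]

t=0: π = [0.4167, 0.3333, 0.2500]
t=1: π = [0.1167, 0.4667, 0.4167]
t=2: π = [0.1767, 0.4933, 0.3300]
t=3: π = [0.1647, 0.4987, 0.3367]
t=4: π = [0.1671, 0.4997, 0.3332]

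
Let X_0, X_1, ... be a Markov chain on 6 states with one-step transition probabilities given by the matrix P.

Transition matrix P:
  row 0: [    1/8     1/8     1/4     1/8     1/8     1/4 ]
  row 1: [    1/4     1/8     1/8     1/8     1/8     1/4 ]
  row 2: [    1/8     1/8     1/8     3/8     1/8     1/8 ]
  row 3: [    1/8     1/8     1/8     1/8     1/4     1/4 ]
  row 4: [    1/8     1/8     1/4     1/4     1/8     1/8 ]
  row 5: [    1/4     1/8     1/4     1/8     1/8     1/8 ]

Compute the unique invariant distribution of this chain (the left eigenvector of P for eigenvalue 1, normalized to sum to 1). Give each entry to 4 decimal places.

Balance equations π_j = Σ_i π_i·P[i][j]:
  π_0 = 1/8·π_0 + 1/4·π_1 + 1/8·π_2 + 1/8·π_3 + 1/8·π_4 + 1/4·π_5
  π_1 = 1/8·π_0 + 1/8·π_1 + 1/8·π_2 + 1/8·π_3 + 1/8·π_4 + 1/8·π_5
  π_2 = 1/4·π_0 + 1/8·π_1 + 1/8·π_2 + 1/8·π_3 + 1/4·π_4 + 1/4·π_5
  π_3 = 1/8·π_0 + 1/8·π_1 + 3/8·π_2 + 1/8·π_3 + 1/4·π_4 + 1/8·π_5
  π_4 = 1/8·π_0 + 1/8·π_1 + 1/8·π_2 + 1/4·π_3 + 1/8·π_4 + 1/8·π_5
  normalize: π_0 + π_1 + π_2 + π_3 + π_4 + π_5 = 1
Solving the linear system gives exactly π = [2291/13992, 1/8, 873/4664, 111/583, 347/2332, 2587/13992].

π = [0.1637, 0.1250, 0.1872, 0.1904, 0.1488, 0.1849]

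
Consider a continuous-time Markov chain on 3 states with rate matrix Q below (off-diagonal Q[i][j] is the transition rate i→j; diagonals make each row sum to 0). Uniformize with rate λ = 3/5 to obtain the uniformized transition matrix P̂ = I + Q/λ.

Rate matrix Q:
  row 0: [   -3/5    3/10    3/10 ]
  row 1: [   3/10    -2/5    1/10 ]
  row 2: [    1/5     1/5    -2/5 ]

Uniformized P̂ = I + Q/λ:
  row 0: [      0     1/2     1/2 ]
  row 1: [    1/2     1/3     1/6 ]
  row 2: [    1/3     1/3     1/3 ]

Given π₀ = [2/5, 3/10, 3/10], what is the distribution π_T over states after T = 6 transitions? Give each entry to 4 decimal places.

π = [0.2984, 0.3828, 0.3189]

t=0: π = [0.4000, 0.3000, 0.3000]
t=1: π = [0.2500, 0.4000, 0.3500]
t=2: π = [0.3167, 0.3750, 0.3083]
t=3: π = [0.2903, 0.3861, 0.3236]
t=4: π = [0.3009, 0.3817, 0.3174]
t=5: π = [0.2966, 0.3835, 0.3199]
t=6: π = [0.2984, 0.3828, 0.3189]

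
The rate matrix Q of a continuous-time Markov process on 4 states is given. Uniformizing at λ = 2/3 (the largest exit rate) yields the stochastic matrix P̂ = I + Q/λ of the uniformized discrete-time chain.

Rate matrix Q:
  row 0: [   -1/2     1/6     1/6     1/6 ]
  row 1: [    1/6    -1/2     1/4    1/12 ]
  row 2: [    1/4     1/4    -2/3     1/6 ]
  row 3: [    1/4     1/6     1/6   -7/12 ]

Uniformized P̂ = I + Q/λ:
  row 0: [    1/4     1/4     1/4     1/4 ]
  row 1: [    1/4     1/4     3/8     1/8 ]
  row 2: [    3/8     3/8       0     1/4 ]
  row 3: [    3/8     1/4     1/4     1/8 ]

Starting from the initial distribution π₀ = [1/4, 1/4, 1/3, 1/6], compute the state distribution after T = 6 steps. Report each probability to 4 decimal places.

π = [0.3024, 0.2784, 0.2279, 0.1913]

t=0: π = [0.2500, 0.2500, 0.3333, 0.1667]
t=1: π = [0.3125, 0.2917, 0.1979, 0.1979]
t=2: π = [0.2995, 0.2747, 0.2370, 0.1888]
t=3: π = [0.3032, 0.2796, 0.2251, 0.1921]
t=4: π = [0.3021, 0.2781, 0.2287, 0.1910]
t=5: π = [0.3025, 0.2786, 0.2276, 0.1914]
t=6: π = [0.3024, 0.2784, 0.2279, 0.1913]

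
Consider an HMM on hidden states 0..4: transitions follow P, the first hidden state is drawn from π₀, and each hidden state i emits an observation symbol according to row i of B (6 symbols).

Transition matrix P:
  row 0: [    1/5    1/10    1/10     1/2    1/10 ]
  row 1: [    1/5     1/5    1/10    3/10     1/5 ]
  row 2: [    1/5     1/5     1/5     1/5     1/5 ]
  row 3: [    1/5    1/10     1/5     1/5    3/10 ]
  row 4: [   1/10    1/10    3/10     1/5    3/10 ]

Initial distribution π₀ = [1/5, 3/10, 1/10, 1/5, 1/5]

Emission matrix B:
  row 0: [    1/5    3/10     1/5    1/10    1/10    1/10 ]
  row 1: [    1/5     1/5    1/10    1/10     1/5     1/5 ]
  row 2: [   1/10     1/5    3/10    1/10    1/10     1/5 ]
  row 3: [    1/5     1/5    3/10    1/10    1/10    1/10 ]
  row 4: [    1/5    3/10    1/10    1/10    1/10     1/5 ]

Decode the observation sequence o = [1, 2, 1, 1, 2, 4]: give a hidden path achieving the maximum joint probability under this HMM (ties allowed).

t=0: δ = [6.000e-02, 6.000e-02, 2.000e-02, 4.000e-02, 6.000e-02]  (obs o_0=1)
t=1: δ = [2.400e-03, 1.200e-03, 5.400e-03, 9.000e-03, 1.800e-03]  ψ = [0, 1, 4, 0, 4]  (obs o_1=2)
t=2: δ = [5.400e-04, 2.160e-04, 3.600e-04, 3.600e-04, 8.100e-04]  ψ = [3, 2, 3, 3, 3]  (obs o_2=1)
t=3: δ = [3.240e-05, 1.620e-05, 4.860e-05, 5.400e-05, 7.290e-05]  ψ = [0, 4, 4, 0, 4]  (obs o_3=1)
t=4: δ = [2.160e-06, 9.720e-07, 6.561e-06, 4.860e-06, 2.187e-06]  ψ = [3, 2, 4, 0, 4]  (obs o_4=2)
t=5: δ = [1.312e-07, 2.624e-07, 1.312e-07, 1.312e-07, 1.458e-07]  ψ = [2, 2, 2, 2, 3]  (obs o_5=4)
backtrack: best end state = 1; path = [0, 3, 4, 4, 2, 1]

path = [0, 3, 4, 4, 2, 1]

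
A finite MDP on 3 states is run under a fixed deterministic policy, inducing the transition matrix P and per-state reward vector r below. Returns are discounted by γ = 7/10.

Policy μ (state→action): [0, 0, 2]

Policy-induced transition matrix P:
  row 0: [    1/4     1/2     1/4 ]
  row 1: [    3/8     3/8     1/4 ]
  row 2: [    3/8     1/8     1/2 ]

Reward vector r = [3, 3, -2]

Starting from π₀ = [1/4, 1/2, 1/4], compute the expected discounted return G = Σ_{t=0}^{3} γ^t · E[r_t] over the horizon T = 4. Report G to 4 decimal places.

G = 3.8819

t=0: π = [0.2500, 0.5000, 0.2500], E[r] = 1.7500, γ^t·E[r] = 1.750000, running G = 1.750000
t=1: π = [0.3438, 0.3438, 0.3125], E[r] = 1.4375, γ^t·E[r] = 1.006250, running G = 2.756250
t=2: π = [0.3320, 0.3398, 0.3281], E[r] = 1.3594, γ^t·E[r] = 0.666094, running G = 3.422344
t=3: π = [0.3335, 0.3345, 0.3320], E[r] = 1.3398, γ^t·E[r] = 0.459566, running G = 3.881910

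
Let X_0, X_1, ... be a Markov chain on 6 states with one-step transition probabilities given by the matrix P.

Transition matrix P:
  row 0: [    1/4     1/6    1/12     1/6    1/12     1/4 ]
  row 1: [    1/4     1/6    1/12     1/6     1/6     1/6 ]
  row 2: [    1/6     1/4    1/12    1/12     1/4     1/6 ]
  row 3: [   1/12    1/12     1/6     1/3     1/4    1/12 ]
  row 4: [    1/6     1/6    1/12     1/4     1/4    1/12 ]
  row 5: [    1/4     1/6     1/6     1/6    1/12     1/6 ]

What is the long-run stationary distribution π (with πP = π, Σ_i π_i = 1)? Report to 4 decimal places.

π = [0.1911, 0.1589, 0.1131, 0.2067, 0.1798, 0.1504]

Balance equations π_j = Σ_i π_i·P[i][j]:
  π_0 = 1/4·π_0 + 1/4·π_1 + 1/6·π_2 + 1/12·π_3 + 1/6·π_4 + 1/4·π_5
  π_1 = 1/6·π_0 + 1/6·π_1 + 1/4·π_2 + 1/12·π_3 + 1/6·π_4 + 1/6·π_5
  π_2 = 1/12·π_0 + 1/12·π_1 + 1/12·π_2 + 1/6·π_3 + 1/12·π_4 + 1/6·π_5
  π_3 = 1/6·π_0 + 1/6·π_1 + 1/12·π_2 + 1/3·π_3 + 1/4·π_4 + 1/6·π_5
  π_4 = 1/12·π_0 + 1/6·π_1 + 1/4·π_2 + 1/4·π_3 + 1/4·π_4 + 1/12·π_5
  normalize: π_0 + π_1 + π_2 + π_3 + π_4 + π_5 = 1
Solving the linear system gives exactly π = [17814/93197, 14806/93197, 197/1742, 38523/186394, 33521/186394, 28031/186394].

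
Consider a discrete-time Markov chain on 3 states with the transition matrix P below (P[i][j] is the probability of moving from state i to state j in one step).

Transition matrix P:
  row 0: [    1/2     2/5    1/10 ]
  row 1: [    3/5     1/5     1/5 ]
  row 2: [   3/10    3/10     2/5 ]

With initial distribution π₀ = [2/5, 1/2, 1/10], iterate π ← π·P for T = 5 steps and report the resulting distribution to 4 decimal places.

π = [0.4942, 0.3176, 0.1882]

t=0: π = [0.4000, 0.5000, 0.1000]
t=1: π = [0.5300, 0.2900, 0.1800]
t=2: π = [0.4930, 0.3240, 0.1830]
t=3: π = [0.4958, 0.3169, 0.1873]
t=4: π = [0.4942, 0.3179, 0.1879]
t=5: π = [0.4942, 0.3176, 0.1882]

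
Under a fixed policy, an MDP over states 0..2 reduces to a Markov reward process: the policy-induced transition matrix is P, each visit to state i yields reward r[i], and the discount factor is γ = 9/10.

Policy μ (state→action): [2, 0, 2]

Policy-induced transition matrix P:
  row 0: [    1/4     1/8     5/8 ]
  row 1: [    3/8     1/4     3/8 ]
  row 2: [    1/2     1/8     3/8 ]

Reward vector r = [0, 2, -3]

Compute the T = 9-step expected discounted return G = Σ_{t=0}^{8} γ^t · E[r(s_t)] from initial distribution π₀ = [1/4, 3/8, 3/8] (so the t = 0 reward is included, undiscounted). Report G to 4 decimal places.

t=0: π = [0.2500, 0.3750, 0.3750], E[r] = -0.3750, γ^t·E[r] = -0.375000, running G = -0.375000
t=1: π = [0.3906, 0.1719, 0.4375], E[r] = -0.9688, γ^t·E[r] = -0.871875, running G = -1.246875
t=2: π = [0.3809, 0.1465, 0.4727], E[r] = -1.1250, γ^t·E[r] = -0.911250, running G = -2.158125
t=3: π = [0.3865, 0.1433, 0.4702], E[r] = -1.1240, γ^t·E[r] = -0.819413, running G = -2.977538
t=4: π = [0.3855, 0.1429, 0.4716], E[r] = -1.1290, γ^t·E[r] = -0.740755, running G = -3.718294
t=5: π = [0.3858, 0.1429, 0.4714], E[r] = -1.1284, γ^t·E[r] = -0.666292, running G = -4.384586
t=6: π = [0.3857, 0.1429, 0.4714], E[r] = -1.1286, γ^t·E[r] = -0.599790, running G = -4.984376
t=7: π = [0.3857, 0.1429, 0.4714], E[r] = -1.1286, γ^t·E[r] = -0.539787, running G = -5.524163
t=8: π = [0.3857, 0.1429, 0.4714], E[r] = -1.1286, γ^t·E[r] = -0.485814, running G = -6.009977

G = -6.0100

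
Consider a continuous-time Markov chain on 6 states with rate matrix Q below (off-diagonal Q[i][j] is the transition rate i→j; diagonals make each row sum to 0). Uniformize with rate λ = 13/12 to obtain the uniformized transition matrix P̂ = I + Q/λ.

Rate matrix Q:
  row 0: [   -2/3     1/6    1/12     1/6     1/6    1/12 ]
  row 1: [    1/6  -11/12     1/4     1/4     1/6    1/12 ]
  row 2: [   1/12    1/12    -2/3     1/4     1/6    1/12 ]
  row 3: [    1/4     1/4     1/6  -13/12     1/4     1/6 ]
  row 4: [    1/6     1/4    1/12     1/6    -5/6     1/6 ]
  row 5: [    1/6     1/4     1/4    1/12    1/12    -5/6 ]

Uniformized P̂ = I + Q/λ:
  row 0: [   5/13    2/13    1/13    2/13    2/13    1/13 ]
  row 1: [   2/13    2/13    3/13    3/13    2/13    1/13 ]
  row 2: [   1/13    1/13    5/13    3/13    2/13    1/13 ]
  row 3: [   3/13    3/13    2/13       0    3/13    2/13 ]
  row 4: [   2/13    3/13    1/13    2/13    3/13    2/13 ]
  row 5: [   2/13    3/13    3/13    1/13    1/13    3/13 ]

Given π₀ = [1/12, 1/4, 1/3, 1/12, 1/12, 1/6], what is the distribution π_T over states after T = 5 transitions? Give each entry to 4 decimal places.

t=0: π = [0.0833, 0.2500, 0.3333, 0.0833, 0.0833, 0.1667]
t=1: π = [0.1538, 0.1538, 0.2500, 0.1731, 0.1538, 0.1154]
t=2: π = [0.1834, 0.1686, 0.2086, 0.1494, 0.1701, 0.1198]
t=3: π = [0.1916, 0.1716, 0.1970, 0.1507, 0.1692, 0.1199]
t=4: π = [0.1945, 0.1725, 0.1940, 0.1498, 0.1692, 0.1200]
t=5: π = [0.1953, 0.1727, 0.1931, 0.1498, 0.1692, 0.1199]

π = [0.1953, 0.1727, 0.1931, 0.1498, 0.1692, 0.1199]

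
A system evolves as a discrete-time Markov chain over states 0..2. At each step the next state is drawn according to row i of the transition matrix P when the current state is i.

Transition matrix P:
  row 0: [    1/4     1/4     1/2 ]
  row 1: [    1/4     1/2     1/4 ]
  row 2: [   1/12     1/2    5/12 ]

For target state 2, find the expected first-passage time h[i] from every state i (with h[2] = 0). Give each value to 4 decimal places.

h = [2.4000, 3.2000, 0.0000]

First-step conditioning: h[2] = 0; for i ≠ 2, h[i] = 1 + Σ_k P[i][k]·h[k].
  h[0] = 1 + 1/4·h[0] + 1/4·h[1]
  h[1] = 1 + 1/4·h[0] + 1/2·h[1]
Solving the 2×2 linear system over states ≠ 2 gives exactly h = [12/5, 16/5, 0] (h[2] = 0 is the target).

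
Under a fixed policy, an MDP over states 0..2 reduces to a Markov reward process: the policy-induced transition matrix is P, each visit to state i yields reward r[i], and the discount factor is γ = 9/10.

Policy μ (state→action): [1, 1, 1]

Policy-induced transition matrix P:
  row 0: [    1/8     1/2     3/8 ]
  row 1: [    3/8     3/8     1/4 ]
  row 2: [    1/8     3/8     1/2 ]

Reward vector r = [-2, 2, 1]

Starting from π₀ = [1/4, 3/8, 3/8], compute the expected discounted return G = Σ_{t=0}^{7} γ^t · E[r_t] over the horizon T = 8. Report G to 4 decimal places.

G = 4.0526

t=0: π = [0.2500, 0.3750, 0.3750], E[r] = 0.6250, γ^t·E[r] = 0.625000, running G = 0.625000
t=1: π = [0.2188, 0.4063, 0.3750], E[r] = 0.7500, γ^t·E[r] = 0.675000, running G = 1.300000
t=2: π = [0.2266, 0.4023, 0.3711], E[r] = 0.7227, γ^t·E[r] = 0.585352, running G = 1.885352
t=3: π = [0.2256, 0.4033, 0.3711], E[r] = 0.7266, γ^t·E[r] = 0.529664, running G = 2.415016
t=4: π = [0.2258, 0.4032, 0.3710], E[r] = 0.7257, γ^t·E[r] = 0.476137, running G = 2.891153
t=5: π = [0.2258, 0.4032, 0.3710], E[r] = 0.7258, γ^t·E[r] = 0.428595, running G = 3.319748
t=6: π = [0.2258, 0.4032, 0.3710], E[r] = 0.7258, γ^t·E[r] = 0.385722, running G = 3.705470
t=7: π = [0.2258, 0.4032, 0.3710], E[r] = 0.7258, γ^t·E[r] = 0.347151, running G = 4.052621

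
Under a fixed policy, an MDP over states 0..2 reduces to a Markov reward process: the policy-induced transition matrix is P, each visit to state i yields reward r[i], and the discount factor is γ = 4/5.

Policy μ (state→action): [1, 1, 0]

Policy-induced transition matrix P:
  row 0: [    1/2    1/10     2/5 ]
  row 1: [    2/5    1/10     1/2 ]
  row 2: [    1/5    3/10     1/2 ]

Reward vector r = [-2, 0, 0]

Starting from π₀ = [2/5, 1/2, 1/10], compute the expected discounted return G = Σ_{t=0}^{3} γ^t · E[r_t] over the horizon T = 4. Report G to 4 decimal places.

G = -2.2716

t=0: π = [0.4000, 0.5000, 0.1000], E[r] = -0.8000, γ^t·E[r] = -0.800000, running G = -0.800000
t=1: π = [0.4200, 0.1200, 0.4600], E[r] = -0.8400, γ^t·E[r] = -0.672000, running G = -1.472000
t=2: π = [0.3500, 0.1920, 0.4580], E[r] = -0.7000, γ^t·E[r] = -0.448000, running G = -1.920000
t=3: π = [0.3434, 0.1916, 0.4650], E[r] = -0.6868, γ^t·E[r] = -0.351642, running G = -2.271642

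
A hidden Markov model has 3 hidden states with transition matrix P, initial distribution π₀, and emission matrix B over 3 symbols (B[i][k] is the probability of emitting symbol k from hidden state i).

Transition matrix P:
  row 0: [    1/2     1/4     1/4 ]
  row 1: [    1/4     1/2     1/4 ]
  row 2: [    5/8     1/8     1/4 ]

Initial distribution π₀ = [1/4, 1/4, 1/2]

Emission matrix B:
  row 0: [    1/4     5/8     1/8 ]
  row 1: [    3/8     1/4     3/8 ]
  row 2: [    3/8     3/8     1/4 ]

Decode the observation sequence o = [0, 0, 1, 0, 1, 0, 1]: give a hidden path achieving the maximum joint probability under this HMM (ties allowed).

path = [2, 0, 0, 0, 0, 0, 0]

t=0: δ = [6.250e-02, 9.375e-02, 1.875e-01]  (obs o_0=0)
t=1: δ = [2.930e-02, 1.758e-02, 1.758e-02]  ψ = [2, 1, 2]  (obs o_1=0)
t=2: δ = [9.155e-03, 2.197e-03, 2.747e-03]  ψ = [0, 1, 0]  (obs o_2=1)
t=3: δ = [1.144e-03, 8.583e-04, 8.583e-04]  ψ = [0, 0, 0]  (obs o_3=0)
t=4: δ = [3.576e-04, 1.073e-04, 1.073e-04]  ψ = [0, 1, 0]  (obs o_4=1)
t=5: δ = [4.470e-05, 3.353e-05, 3.353e-05]  ψ = [0, 0, 0]  (obs o_5=0)
t=6: δ = [1.397e-05, 4.191e-06, 4.191e-06]  ψ = [0, 1, 0]  (obs o_6=1)
backtrack: best end state = 0; path = [2, 0, 0, 0, 0, 0, 0]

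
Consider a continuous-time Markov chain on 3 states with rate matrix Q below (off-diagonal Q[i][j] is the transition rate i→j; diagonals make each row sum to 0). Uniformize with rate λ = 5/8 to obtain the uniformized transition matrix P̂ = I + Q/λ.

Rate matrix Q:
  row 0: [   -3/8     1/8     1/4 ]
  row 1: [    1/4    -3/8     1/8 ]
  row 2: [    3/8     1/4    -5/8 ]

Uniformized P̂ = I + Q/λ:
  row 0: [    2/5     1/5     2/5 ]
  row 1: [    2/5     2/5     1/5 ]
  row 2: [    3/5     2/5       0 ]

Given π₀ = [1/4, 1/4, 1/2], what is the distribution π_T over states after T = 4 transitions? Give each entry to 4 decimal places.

π = [0.4464, 0.3092, 0.2444]

t=0: π = [0.2500, 0.2500, 0.5000]
t=1: π = [0.5000, 0.3500, 0.1500]
t=2: π = [0.4300, 0.3000, 0.2700]
t=3: π = [0.4540, 0.3140, 0.2320]
t=4: π = [0.4464, 0.3092, 0.2444]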